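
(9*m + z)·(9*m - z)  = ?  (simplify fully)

81*m² - z²

(9*m)^2 - (z)^2 = 81*m² - z².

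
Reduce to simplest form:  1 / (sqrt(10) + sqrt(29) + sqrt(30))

Group as (sqrt(29) + sqrt(30)) + sqrt(10); multiply by (sqrt(29) + sqrt(30)) - sqrt(10), then rationalise the remaining surd.

(-20*sqrt(87) + 9*sqrt(30) + 11*sqrt(29) + 49*sqrt(10))/1079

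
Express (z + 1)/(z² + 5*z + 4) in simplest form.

1/(z + 4)

Factor: z² + 5*z + 4 = (z + 4)·(z + 1)
Cancel the common factor (z + 1).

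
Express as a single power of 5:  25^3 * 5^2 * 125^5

5^23

25^3 = 5^6; 5^2 = 5^2; 125^5 = 5^15
Combine exponents: 5^23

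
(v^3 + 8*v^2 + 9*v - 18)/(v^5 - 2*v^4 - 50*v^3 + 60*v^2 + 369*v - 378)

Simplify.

Factor: v^3 + 8*v^2 + 9*v - 18 = (v - 1)*(v + 6)*(v + 3);  v^5 - 2*v^4 - 50*v^3 + 60*v^2 + 369*v - 378 = (v + 3)*(v - 7)*(v - 1)*(v - 3)*(v + 6)
Cancel the common factors (v - 1), (v + 6), (v + 3).

1/(v^2 - 10*v + 21)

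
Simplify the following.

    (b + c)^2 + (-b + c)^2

2*b^2 + 2*c^2

Write as f(c,b) + f(c,-b) and expand.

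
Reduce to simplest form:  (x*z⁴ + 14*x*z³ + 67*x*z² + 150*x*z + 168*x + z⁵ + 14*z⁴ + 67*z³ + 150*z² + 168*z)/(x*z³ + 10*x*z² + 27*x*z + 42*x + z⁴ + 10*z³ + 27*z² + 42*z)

z + 4

Factor: x*z⁴ + 14*x*z³ + 67*x*z² + 150*x*z + 168*x + z⁵ + 14*z⁴ + 67*z³ + 150*z² + 168*z = (z + 4)·(z² + 3*z + 6)·(x + z)·(z + 7);  x*z³ + 10*x*z² + 27*x*z + 42*x + z⁴ + 10*z³ + 27*z² + 42*z = (z² + 3*z + 6)·(z + 7)·(x + z)
Cancel the common factors (z² + 3*z + 6), (x + z), (z + 7).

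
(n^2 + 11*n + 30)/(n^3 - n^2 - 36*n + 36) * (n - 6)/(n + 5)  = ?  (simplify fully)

1/(n - 1)

Factor: n^2 + 11*n + 30 = (n + 5)*(n + 6);  n^3 - n^2 - 36*n + 36 = (n + 6)*(n - 6)*(n - 1)
Cancel the common factors (n + 5), (n - 6), (n + 6).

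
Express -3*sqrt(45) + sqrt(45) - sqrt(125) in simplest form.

-11*sqrt(5)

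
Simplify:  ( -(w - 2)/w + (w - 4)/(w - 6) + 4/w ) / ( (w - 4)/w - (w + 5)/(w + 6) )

Numerator: -(w - 2)/w + (w - 4)/(w - 6) + 4/w = (8*w - 36)/(w² - 6*w)
Denominator: (w - 4)/w - (w + 5)/(w + 6) = (-3*w - 24)/(w² + 6*w)
Divide: ((8*w - 36)/(w² - 6*w)) · ((w² + 6*w)/(-3*w - 24)) = (-8*w² - 12*w + 216)/(3*w² + 6*w - 144)

(-8*w² - 12*w + 216)/(3*w² + 6*w - 144)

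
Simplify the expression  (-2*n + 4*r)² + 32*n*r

Expand the square and combine the 32*n*r term.

4*(n + 2*r)²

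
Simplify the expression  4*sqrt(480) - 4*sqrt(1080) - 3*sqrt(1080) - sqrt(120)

4*sqrt(480) = 16*sqrt(30); 4*sqrt(1080) = 24*sqrt(30); 3*sqrt(1080) = 18*sqrt(30); sqrt(120) = 2*sqrt(30)
Combine: (16 - 24 - 18 - 2)·sqrt(30) = -28*sqrt(30)

-28*sqrt(30)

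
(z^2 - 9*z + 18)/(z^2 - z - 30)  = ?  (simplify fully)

(z - 3)/(z + 5)

Factor: z^2 - 9*z + 18 = (z - 6)*(z - 3);  z^2 - z - 30 = (z + 5)*(z - 6)
Cancel the common factor (z - 6).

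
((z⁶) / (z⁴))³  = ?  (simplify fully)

z⁶

Inside the bracket: z²
Raise to the power 3: z⁶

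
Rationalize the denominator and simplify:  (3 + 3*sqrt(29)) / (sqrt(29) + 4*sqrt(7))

Multiply numerator and denominator by -4*sqrt(7) + sqrt(29).
Denominator becomes -83; numerator becomes -12*sqrt(203) - 12*sqrt(7) + 3*sqrt(29) + 87.

(-87 - 3*sqrt(29) + 12*sqrt(7) + 12*sqrt(203))/83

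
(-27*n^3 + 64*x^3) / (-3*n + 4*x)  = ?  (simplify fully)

9*n^2 + 12*n*x + 16*x^2

(4*x)^3 - (3*n)^3 = (-3*n + 4*x)(9*n^2 + 12*n*x + 16*x^2).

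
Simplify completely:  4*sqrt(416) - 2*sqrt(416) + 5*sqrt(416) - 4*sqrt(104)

20*sqrt(26)

4*sqrt(416) = 16*sqrt(26); 2*sqrt(416) = 8*sqrt(26); 5*sqrt(416) = 20*sqrt(26); 4*sqrt(104) = 8*sqrt(26)
Combine: (16 - 8 + 20 - 8)·sqrt(26) = 20*sqrt(26)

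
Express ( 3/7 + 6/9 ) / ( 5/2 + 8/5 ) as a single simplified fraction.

230/861

Numerator: 3/7 + 6/9 = 23/21
Denominator: 5/2 + 8/5 = 41/10
Divide: (23/21) · (10/41) = 230/861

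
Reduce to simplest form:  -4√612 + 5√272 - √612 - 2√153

-16*√17

4√612 = 24*√17; 5√272 = 20*√17; √612 = 6*√17; 2√153 = 6*√17
Combine: (-24 + 20 - 6 - 6)·√17 = -16*√17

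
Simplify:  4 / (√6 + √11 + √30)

(-48*√55 - 52*√30 + 100*√11 + 140*√6)/95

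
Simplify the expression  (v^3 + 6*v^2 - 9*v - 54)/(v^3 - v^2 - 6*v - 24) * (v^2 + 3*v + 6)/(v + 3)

(v^2 + 3*v - 18)/(v - 4)

Factor: v^3 + 6*v^2 - 9*v - 54 = (v + 6)*(v + 3)*(v - 3);  v^3 - v^2 - 6*v - 24 = (v - 4)*(v^2 + 3*v + 6)
Cancel the common factors (v^2 + 3*v + 6), (v + 3).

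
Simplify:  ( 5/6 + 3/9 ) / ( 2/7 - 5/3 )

-49/58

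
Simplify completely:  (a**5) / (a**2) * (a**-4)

1/a

Quotient: a**3
Multiply by (a**-4): add exponents.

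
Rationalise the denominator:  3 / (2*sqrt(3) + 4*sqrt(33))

Multiply numerator and denominator by -4*sqrt(33) + 2*sqrt(3).
Denominator becomes -516; numerator becomes -12*sqrt(33) + 6*sqrt(3).

(-sqrt(3) + 2*sqrt(33))/86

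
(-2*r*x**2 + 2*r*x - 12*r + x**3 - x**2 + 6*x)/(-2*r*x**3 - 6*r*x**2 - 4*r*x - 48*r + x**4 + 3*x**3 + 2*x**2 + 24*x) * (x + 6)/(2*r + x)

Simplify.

(x + 6)/(2*r*x + 8*r + x**2 + 4*x)

Factor: -2*r*x**2 + 2*r*x - 12*r + x**3 - x**2 + 6*x = (-2*r + x)*(x**2 - x + 6);  -2*r*x**3 - 6*r*x**2 - 4*r*x - 48*r + x**4 + 3*x**3 + 2*x**2 + 24*x = (x + 4)*(x**2 - x + 6)*(-2*r + x)
Cancel the common factors (x**2 - x + 6), (-2*r + x).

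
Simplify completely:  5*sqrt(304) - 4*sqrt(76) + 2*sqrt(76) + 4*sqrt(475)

5*sqrt(304) = 20*sqrt(19); 4*sqrt(76) = 8*sqrt(19); 2*sqrt(76) = 4*sqrt(19); 4*sqrt(475) = 20*sqrt(19)
Combine: (20 - 8 + 4 + 20)·sqrt(19) = 36*sqrt(19)

36*sqrt(19)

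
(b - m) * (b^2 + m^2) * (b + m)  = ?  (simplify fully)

b^4 - m^4

(b+m)(b-m) = b^2 - m^2; continue pairing.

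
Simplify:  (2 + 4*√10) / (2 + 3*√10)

Multiply numerator and denominator by -3*√10 + 2.
Denominator becomes -86; numerator becomes -116 + 2*√10.

(-√10 + 58)/43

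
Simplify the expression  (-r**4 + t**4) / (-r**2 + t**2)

Difference of fourth powers: factor out (-r**2 + t**2).

r**2 + t**2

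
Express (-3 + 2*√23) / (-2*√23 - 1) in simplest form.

(-95 + 8*√23)/91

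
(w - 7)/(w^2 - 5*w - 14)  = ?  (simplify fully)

Factor: w^2 - 5*w - 14 = (w + 2)*(w - 7)
Cancel the common factor (w - 7).

1/(w + 2)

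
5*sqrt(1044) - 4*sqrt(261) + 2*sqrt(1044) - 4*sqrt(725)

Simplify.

5*sqrt(1044) = 30*sqrt(29); 4*sqrt(261) = 12*sqrt(29); 2*sqrt(1044) = 12*sqrt(29); 4*sqrt(725) = 20*sqrt(29)
Combine: (30 - 12 + 12 - 20)·sqrt(29) = 10*sqrt(29)

10*sqrt(29)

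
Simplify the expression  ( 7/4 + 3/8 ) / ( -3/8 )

-17/3

Numerator: 7/4 + 3/8 = 17/8
Denominator: -3/8 = -3/8
Divide: (17/8) · (-8/3) = -17/3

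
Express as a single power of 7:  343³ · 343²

7^15

343³ = 7^9; 343² = 7^6
Combine exponents: 7^15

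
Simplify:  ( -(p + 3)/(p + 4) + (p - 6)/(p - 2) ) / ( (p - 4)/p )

(-3*p^2 - 18*p)/(p^3 - 2*p^2 - 16*p + 32)

Numerator: -(p + 3)/(p + 4) + (p - 6)/(p - 2) = (-3*p - 18)/(p^2 + 2*p - 8)
Denominator: (p - 4)/p = (p - 4)/p
Divide: ((-3*p - 18)/(p^2 + 2*p - 8)) · (p/(p - 4)) = (-3*p^2 - 18*p)/(p^3 - 2*p^2 - 16*p + 32)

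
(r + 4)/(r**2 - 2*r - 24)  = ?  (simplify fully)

1/(r - 6)

Factor: r**2 - 2*r - 24 = (r + 4)*(r - 6)
Cancel the common factor (r + 4).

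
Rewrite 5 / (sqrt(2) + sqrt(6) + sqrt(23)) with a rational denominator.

(-95*sqrt(6) - 135*sqrt(2) + 20*sqrt(69) + 75*sqrt(23))/177

Group as (sqrt(2) + sqrt(6)) + sqrt(23); multiply by (sqrt(2) + sqrt(6)) - sqrt(23), then rationalise the remaining surd.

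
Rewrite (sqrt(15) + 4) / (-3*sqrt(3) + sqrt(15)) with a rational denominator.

(-12*sqrt(3) - 9*sqrt(5) - 4*sqrt(15) - 15)/12

Multiply numerator and denominator by sqrt(15) + 3*sqrt(3).
Denominator becomes -12; numerator becomes 15 + 4*sqrt(15) + 9*sqrt(5) + 12*sqrt(3).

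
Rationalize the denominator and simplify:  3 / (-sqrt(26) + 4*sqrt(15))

Multiply numerator and denominator by sqrt(26) + 4*sqrt(15).
Denominator becomes 214; numerator becomes 3*sqrt(26) + 12*sqrt(15).

(3*sqrt(26) + 12*sqrt(15))/214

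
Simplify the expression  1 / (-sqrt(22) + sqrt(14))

(-sqrt(22) - sqrt(14))/8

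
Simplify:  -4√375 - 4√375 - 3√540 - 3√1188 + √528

4√375 = 20*√15; 4√375 = 20*√15; 3√540 = 18*√15; 3√1188 = 18*√33; √528 = 4*√33

-58*√15 - 14*√33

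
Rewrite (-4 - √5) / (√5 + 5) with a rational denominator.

(-15 - √5)/20

Multiply numerator and denominator by -√5 + 5.
Denominator becomes 20; numerator becomes -15 - √5.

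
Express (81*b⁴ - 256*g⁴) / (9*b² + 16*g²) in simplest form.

9*b² - 16*g²

Difference of fourth powers: factor out (9*b² + 16*g²).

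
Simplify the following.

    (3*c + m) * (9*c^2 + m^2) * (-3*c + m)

-81*c^4 + m^4

(m+(3*c))(m-(3*c)) = -9*c^2 + m^2; continue pairing.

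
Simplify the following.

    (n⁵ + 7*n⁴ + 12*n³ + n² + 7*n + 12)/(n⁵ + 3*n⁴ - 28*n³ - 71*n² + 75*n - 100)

Factor: n⁵ + 7*n⁴ + 12*n³ + n² + 7*n + 12 = (n + 4)·(n² - n + 1)·(n + 1)·(n + 3);  n⁵ + 3*n⁴ - 28*n³ - 71*n² + 75*n - 100 = (n + 5)·(n + 4)·(n - 5)·(n² - n + 1)
Cancel the common factors (n² - n + 1), (n + 4).

(n² + 4*n + 3)/(n² - 25)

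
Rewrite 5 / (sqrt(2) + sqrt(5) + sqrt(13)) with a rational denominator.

(-5*sqrt(130) - 15*sqrt(13) + 25*sqrt(5) + 40*sqrt(2))/2

Group as (sqrt(5) + sqrt(13)) + sqrt(2); multiply by (sqrt(5) + sqrt(13)) - sqrt(2), then rationalise the remaining surd.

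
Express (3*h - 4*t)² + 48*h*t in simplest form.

(3*h + 4*t)²

Expanding gives 9*h² + 24*h*t + 16*t², a perfect square.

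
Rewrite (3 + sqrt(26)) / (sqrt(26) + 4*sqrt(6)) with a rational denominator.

(-26 - 3*sqrt(26) + 12*sqrt(6) + 8*sqrt(39))/70

Multiply numerator and denominator by -4*sqrt(6) + sqrt(26).
Denominator becomes -70; numerator becomes -8*sqrt(39) - 12*sqrt(6) + 3*sqrt(26) + 26.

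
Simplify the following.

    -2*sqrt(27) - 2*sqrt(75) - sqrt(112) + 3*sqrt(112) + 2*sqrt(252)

2*sqrt(27) = 6*sqrt(3); 2*sqrt(75) = 10*sqrt(3); sqrt(112) = 4*sqrt(7); 3*sqrt(112) = 12*sqrt(7); 2*sqrt(252) = 12*sqrt(7)

-16*sqrt(3) + 20*sqrt(7)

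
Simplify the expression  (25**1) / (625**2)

5**(-6)

25**1 = 5**2; 625**2 = 5**8
Combine exponents: 5**(-6)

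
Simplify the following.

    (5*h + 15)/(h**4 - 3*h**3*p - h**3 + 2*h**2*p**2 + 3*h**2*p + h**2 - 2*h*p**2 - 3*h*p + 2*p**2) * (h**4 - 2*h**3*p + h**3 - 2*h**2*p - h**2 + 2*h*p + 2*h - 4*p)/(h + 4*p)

(-5*h**2 - 25*h - 30)/(-h**2 - 3*h*p + 4*p**2)

Factor: 5*h + 15 = 5*(h + 3);  h**4 - 3*h**3*p - h**3 + 2*h**2*p**2 + 3*h**2*p + h**2 - 2*h*p**2 - 3*h*p + 2*p**2 = (h**2 - h + 1)*(h - 2*p)*(h - p);  h**4 - 2*h**3*p + h**3 - 2*h**2*p - h**2 + 2*h*p + 2*h - 4*p = (h - 2*p)*(h**2 - h + 1)*(h + 2)
Cancel the common factors (h**2 - h + 1), (h - 2*p).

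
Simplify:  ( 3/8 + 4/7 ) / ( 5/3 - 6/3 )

Numerator: 3/8 + 4/7 = 53/56
Denominator: 5/3 - 6/3 = -1/3
Divide: (53/56) · (-3) = -159/56

-159/56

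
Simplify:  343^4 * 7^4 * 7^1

343^4 = 7^12; 7^4 = 7^4; 7^1 = 7^1
Combine exponents: 7^17

7^17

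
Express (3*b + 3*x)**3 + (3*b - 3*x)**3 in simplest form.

54*b*(b**2 + 3*x**2)

Only the even-power cross terms survive.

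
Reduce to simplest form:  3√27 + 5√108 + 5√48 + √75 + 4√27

3√27 = 9*√3; 5√108 = 30*√3; 5√48 = 20*√3; √75 = 5*√3; 4√27 = 12*√3
Combine: (9 + 30 + 20 + 5 + 12)·√3 = 76*√3

76*√3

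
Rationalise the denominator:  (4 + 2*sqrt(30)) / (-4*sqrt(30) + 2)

(-62 - 5*sqrt(30))/119

Multiply numerator and denominator by 2 + 4*sqrt(30).
Denominator becomes -476; numerator becomes 20*sqrt(30) + 248.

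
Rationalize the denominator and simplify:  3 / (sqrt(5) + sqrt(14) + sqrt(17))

Group as (sqrt(5) + sqrt(14)) + sqrt(17); multiply by (sqrt(5) + sqrt(14)) - sqrt(17), then rationalise the remaining surd.

(-sqrt(1190) + sqrt(17) + 4*sqrt(14) + 13*sqrt(5))/46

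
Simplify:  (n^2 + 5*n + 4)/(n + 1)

Factor: n^2 + 5*n + 4 = (n + 4)*(n + 1)
Cancel the common factor (n + 1).

n + 4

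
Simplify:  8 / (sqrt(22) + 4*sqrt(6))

Multiply numerator and denominator by -sqrt(22) + 4*sqrt(6).
Denominator becomes 74; numerator becomes -8*sqrt(22) + 32*sqrt(6).

(-4*sqrt(22) + 16*sqrt(6))/37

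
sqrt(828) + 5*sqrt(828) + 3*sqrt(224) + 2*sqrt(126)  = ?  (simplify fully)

18*sqrt(14) + 36*sqrt(23)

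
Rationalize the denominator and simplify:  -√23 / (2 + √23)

(-23 + 2*√23)/19

Multiply numerator and denominator by -√23 + 2.
Denominator becomes -19; numerator becomes -2*√23 + 23.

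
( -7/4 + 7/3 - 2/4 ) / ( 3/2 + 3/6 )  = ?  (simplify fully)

1/24

Numerator: -7/4 + 7/3 - 2/4 = 1/12
Denominator: 3/2 + 3/6 = 2
Divide: (1/12) · (1/2) = 1/24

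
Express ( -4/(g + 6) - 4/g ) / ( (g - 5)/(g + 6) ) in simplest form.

Numerator: -4/(g + 6) - 4/g = (-8*g - 24)/(g**2 + 6*g)
Denominator: (g - 5)/(g + 6) = (g - 5)/(g + 6)
Divide: ((-8*g - 24)/(g**2 + 6*g)) · ((g + 6)/(g - 5)) = (-8*g - 24)/(g**2 - 5*g)

(-8*g - 24)/(g**2 - 5*g)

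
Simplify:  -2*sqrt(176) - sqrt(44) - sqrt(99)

-13*sqrt(11)

2*sqrt(176) = 8*sqrt(11); sqrt(44) = 2*sqrt(11); sqrt(99) = 3*sqrt(11)
Combine: (-8 - 2 - 3)·sqrt(11) = -13*sqrt(11)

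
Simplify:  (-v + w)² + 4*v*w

Expand the square and combine the 4*v*w term.

(v + w)²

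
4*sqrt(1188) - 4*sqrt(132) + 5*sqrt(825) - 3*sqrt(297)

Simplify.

32*sqrt(33)

4*sqrt(1188) = 24*sqrt(33); 4*sqrt(132) = 8*sqrt(33); 5*sqrt(825) = 25*sqrt(33); 3*sqrt(297) = 9*sqrt(33)
Combine: (24 - 8 + 25 - 9)·sqrt(33) = 32*sqrt(33)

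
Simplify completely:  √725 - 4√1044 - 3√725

√725 = 5*√29; 4√1044 = 24*√29; 3√725 = 15*√29
Combine: (5 - 24 - 15)·√29 = -34*√29

-34*√29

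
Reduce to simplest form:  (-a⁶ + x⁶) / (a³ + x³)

-a³ + x³

Factor x^6 - a^6 and cancel (a³ + x³).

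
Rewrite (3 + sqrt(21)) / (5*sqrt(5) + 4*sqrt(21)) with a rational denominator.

Multiply numerator and denominator by -5*sqrt(5) + 4*sqrt(21).
Denominator becomes 211; numerator becomes -5*sqrt(105) - 15*sqrt(5) + 12*sqrt(21) + 84.

(-5*sqrt(105) - 15*sqrt(5) + 12*sqrt(21) + 84)/211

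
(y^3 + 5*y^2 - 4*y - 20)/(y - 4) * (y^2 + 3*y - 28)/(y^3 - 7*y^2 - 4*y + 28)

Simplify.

Factor: y^3 + 5*y^2 - 4*y - 20 = (y + 2)*(y + 5)*(y - 2);  y^2 + 3*y - 28 = (y - 4)*(y + 7);  y^3 - 7*y^2 - 4*y + 28 = (y - 2)*(y + 2)*(y - 7)
Cancel the common factors (y - 4), (y - 2), (y + 2).

(y^2 + 12*y + 35)/(y - 7)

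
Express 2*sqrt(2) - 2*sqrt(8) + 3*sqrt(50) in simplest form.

13*sqrt(2)

2*sqrt(2) = 2*sqrt(2); 2*sqrt(8) = 4*sqrt(2); 3*sqrt(50) = 15*sqrt(2)
Combine: (2 - 4 + 15)·sqrt(2) = 13*sqrt(2)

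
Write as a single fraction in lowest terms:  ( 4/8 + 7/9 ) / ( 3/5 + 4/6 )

115/114

Numerator: 4/8 + 7/9 = 23/18
Denominator: 3/5 + 4/6 = 19/15
Divide: (23/18) · (15/19) = 115/114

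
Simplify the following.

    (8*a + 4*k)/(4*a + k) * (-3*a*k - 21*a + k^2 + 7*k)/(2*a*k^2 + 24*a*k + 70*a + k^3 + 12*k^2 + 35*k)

Factor: 8*a + 4*k = 4*(2*a + k);  -3*a*k - 21*a + k^2 + 7*k = (-3*a + k)*(k + 7);  2*a*k^2 + 24*a*k + 70*a + k^3 + 12*k^2 + 35*k = (2*a + k)*(k + 5)*(k + 7)
Cancel the common factors (2*a + k), (k + 7).

(-12*a + 4*k)/(4*a*k + 20*a + k^2 + 5*k)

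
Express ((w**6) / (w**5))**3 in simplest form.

w**3

Inside the bracket: w**1
Raise to the power 3: w**3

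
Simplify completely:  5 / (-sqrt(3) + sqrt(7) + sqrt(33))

(-29*sqrt(7) - 6*sqrt(77) + 37*sqrt(3) + 23*sqrt(33))/89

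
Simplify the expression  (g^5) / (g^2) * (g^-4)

1/g

Quotient: g^3
Multiply by (g^-4): add exponents.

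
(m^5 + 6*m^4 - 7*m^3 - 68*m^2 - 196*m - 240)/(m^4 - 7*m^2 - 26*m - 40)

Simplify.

m + 6

Factor: m^5 + 6*m^4 - 7*m^3 - 68*m^2 - 196*m - 240 = (m + 6)*(m^2 + 2*m + 5)*(m + 2)*(m - 4);  m^4 - 7*m^2 - 26*m - 40 = (m^2 + 2*m + 5)*(m + 2)*(m - 4)
Cancel the common factors (m^2 + 2*m + 5), (m - 4), (m + 2).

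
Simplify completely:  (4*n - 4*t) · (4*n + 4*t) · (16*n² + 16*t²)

((4*n)+(4*t))((4*n)-(4*t)) = 16*n² - 16*t²; continue pairing.

256*n⁴ - 256*t⁴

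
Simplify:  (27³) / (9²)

27³ = 3^9; 9² = 3^4
Combine exponents: 3^5

3^5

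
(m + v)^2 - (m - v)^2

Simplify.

4*m*v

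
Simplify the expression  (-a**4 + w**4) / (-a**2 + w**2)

-a**4 + w**4 factors as (-a + w)*(a + w)*(a**2 + w**2).

a**2 + w**2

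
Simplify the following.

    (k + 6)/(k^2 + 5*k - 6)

1/(k - 1)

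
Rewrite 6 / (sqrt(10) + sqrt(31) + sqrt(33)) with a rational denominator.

Group as (sqrt(10) + sqrt(33)) + sqrt(31); multiply by (sqrt(10) + sqrt(33)) - sqrt(31), then rationalise the remaining surd.

(-sqrt(10230) + 4*sqrt(33) + 6*sqrt(31) + 27*sqrt(10))/98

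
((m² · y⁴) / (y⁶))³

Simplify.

Inside the bracket: m² · (y^-2)
Raise to the power 3: m⁶ · (y^-6)

m⁶/y⁶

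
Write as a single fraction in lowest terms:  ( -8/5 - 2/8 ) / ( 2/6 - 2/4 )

Numerator: -8/5 - 2/8 = -37/20
Denominator: 2/6 - 2/4 = -1/6
Divide: (-37/20) · (-6) = 111/10

111/10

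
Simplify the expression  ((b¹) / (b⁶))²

b^(-10)

Inside the bracket: (b^-5)
Raise to the power 2: (b^-10)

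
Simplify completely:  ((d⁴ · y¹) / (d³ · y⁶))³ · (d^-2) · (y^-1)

Inside the bracket: d¹ · (y^-5)
Raise to the power 3: d³ · (y^-15)
Multiply by (d^-2) · (y^-1): add exponents.

d/y^16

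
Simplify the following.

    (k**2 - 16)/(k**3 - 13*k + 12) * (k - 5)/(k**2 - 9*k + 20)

1/(k**2 - 4*k + 3)

Factor: k**2 - 16 = (k + 4)*(k - 4);  k**3 - 13*k + 12 = (k - 1)*(k - 3)*(k + 4);  k**2 - 9*k + 20 = (k - 4)*(k - 5)
Cancel the common factors (k - 4), (k - 5), (k + 4).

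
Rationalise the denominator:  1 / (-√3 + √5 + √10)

Group as (√5 + √10) - √3; multiply by (√5 + √10) + √3, then rationalise the remaining surd.

(-6*√3 - √10 + 4*√5 + 5*√6)/28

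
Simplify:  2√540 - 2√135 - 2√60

2√540 = 12*√15; 2√135 = 6*√15; 2√60 = 4*√15
Combine: (12 - 6 - 4)·√15 = 2*√15

2*√15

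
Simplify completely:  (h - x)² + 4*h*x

Expanding gives h² + 2*h*x + x², a perfect square.

(h + x)²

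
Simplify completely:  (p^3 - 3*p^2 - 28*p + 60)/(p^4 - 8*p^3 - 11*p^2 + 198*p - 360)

Factor: p^3 - 3*p^2 - 28*p + 60 = (p - 6)*(p + 5)*(p - 2);  p^4 - 8*p^3 - 11*p^2 + 198*p - 360 = (p - 3)*(p - 4)*(p - 6)*(p + 5)
Cancel the common factors (p - 6), (p + 5).

(p - 2)/(p^2 - 7*p + 12)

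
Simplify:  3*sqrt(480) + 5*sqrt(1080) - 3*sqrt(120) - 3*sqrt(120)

30*sqrt(30)

3*sqrt(480) = 12*sqrt(30); 5*sqrt(1080) = 30*sqrt(30); 3*sqrt(120) = 6*sqrt(30); 3*sqrt(120) = 6*sqrt(30)
Combine: (12 + 30 - 6 - 6)·sqrt(30) = 30*sqrt(30)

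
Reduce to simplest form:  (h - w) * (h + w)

(h+w)(h-w) = h^2 - w^2.

h^2 - w^2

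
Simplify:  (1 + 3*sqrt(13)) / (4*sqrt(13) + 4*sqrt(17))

(-39 - sqrt(13) + sqrt(17) + 3*sqrt(221))/16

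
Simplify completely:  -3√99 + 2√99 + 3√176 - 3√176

-3*√11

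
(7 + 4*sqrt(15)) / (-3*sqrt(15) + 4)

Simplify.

(-208 - 37*sqrt(15))/119

Multiply numerator and denominator by 4 + 3*sqrt(15).
Denominator becomes -119; numerator becomes 37*sqrt(15) + 208.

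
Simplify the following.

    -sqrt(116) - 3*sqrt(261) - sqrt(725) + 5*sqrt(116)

sqrt(116) = 2*sqrt(29); 3*sqrt(261) = 9*sqrt(29); sqrt(725) = 5*sqrt(29); 5*sqrt(116) = 10*sqrt(29)
Combine: (-2 - 9 - 5 + 10)·sqrt(29) = -6*sqrt(29)

-6*sqrt(29)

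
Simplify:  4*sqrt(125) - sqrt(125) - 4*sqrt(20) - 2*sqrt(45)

sqrt(5)

4*sqrt(125) = 20*sqrt(5); sqrt(125) = 5*sqrt(5); 4*sqrt(20) = 8*sqrt(5); 2*sqrt(45) = 6*sqrt(5)
Combine: (20 - 5 - 8 - 6)·sqrt(5) = sqrt(5)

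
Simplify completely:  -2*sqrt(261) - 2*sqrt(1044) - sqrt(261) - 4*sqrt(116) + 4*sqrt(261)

2*sqrt(261) = 6*sqrt(29); 2*sqrt(1044) = 12*sqrt(29); sqrt(261) = 3*sqrt(29); 4*sqrt(116) = 8*sqrt(29); 4*sqrt(261) = 12*sqrt(29)
Combine: (-6 - 12 - 3 - 8 + 12)·sqrt(29) = -17*sqrt(29)

-17*sqrt(29)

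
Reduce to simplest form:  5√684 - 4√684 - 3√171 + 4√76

5√684 = 30*√19; 4√684 = 24*√19; 3√171 = 9*√19; 4√76 = 8*√19
Combine: (30 - 24 - 9 + 8)·√19 = 5*√19

5*√19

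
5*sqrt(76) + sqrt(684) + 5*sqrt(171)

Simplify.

31*sqrt(19)

5*sqrt(76) = 10*sqrt(19); sqrt(684) = 6*sqrt(19); 5*sqrt(171) = 15*sqrt(19)
Combine: (10 + 6 + 15)·sqrt(19) = 31*sqrt(19)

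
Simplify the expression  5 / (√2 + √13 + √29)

Group as (√2 + √13) + √29; multiply by (√2 + √13) - √29, then rationalise the remaining surd.

(-45*√13 - 100*√2 + 5*√754 + 35*√29)/46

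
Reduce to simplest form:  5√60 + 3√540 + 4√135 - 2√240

5√60 = 10*√15; 3√540 = 18*√15; 4√135 = 12*√15; 2√240 = 8*√15
Combine: (10 + 18 + 12 - 8)·√15 = 32*√15

32*√15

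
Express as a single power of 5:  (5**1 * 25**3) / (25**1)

5**1 = 5**1; 25**3 = 5**6; 25**1 = 5**2
Combine exponents: 5**5

5**5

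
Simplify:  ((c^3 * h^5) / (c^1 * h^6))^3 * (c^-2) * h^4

Inside the bracket: c^2 * (h^-1)
Raise to the power 3: c^6 * (h^-3)
Multiply by (c^-2) * h^4: add exponents.

c^4*h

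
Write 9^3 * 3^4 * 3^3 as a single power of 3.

3^13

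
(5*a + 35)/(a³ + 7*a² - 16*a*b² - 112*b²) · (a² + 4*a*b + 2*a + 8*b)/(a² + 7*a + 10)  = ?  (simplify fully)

5/(a² - 4*a*b + 5*a - 20*b)

Factor: 5*a + 35 = 5·(a + 7);  a³ + 7*a² - 16*a*b² - 112*b² = (a - 4*b)·(a + 4*b)·(a + 7);  a² + 4*a*b + 2*a + 8*b = (a + 4*b)·(a + 2);  a² + 7*a + 10 = (a + 2)·(a + 5)
Cancel the common factors (a + 2), (a + 7), (a + 4*b).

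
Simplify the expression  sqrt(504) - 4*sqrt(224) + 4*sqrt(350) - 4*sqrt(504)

-14*sqrt(14)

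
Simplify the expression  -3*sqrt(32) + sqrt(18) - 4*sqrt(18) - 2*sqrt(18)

-27*sqrt(2)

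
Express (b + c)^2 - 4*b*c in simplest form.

Expand the square and combine the 4*b*c term.

(b - c)^2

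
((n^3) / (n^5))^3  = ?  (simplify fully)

n^(-6)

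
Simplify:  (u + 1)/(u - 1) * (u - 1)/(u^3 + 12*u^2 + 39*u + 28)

1/(u^2 + 11*u + 28)

Factor: u^3 + 12*u^2 + 39*u + 28 = (u + 7)*(u + 1)*(u + 4)
Cancel the common factors (u - 1), (u + 1).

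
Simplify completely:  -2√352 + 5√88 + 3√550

2√352 = 8*√22; 5√88 = 10*√22; 3√550 = 15*√22
Combine: (-8 + 10 + 15)·√22 = 17*√22

17*√22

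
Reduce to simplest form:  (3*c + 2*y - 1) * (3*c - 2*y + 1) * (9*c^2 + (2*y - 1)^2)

81*c^4 - 16*y^4 + 32*y^3 - 24*y^2 + 8*y - 1

((3*c)+(2*y - 1))((3*c)-(2*y - 1)) = 9*c^2 - 4*y^2 + 4*y - 1; continue pairing.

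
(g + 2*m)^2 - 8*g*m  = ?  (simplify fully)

Expand the square and combine the 8*g*m term.

(g - 2*m)^2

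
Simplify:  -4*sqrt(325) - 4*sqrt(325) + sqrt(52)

-38*sqrt(13)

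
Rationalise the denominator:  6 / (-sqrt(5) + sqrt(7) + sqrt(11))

(-78*sqrt(5) + 6*sqrt(11) + 54*sqrt(7) + 12*sqrt(385))/139

Group as (sqrt(7) + sqrt(11)) - sqrt(5); multiply by (sqrt(7) + sqrt(11)) + sqrt(5), then rationalise the remaining surd.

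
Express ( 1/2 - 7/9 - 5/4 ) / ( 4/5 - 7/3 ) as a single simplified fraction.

275/276

Numerator: 1/2 - 7/9 - 5/4 = -55/36
Denominator: 4/5 - 7/3 = -23/15
Divide: (-55/36) · (-15/23) = 275/276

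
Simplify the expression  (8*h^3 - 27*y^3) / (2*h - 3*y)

4*h^2 + 6*h*y + 9*y^2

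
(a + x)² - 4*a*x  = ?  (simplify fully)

Expand the square and combine the 4*a*x term.

(a - x)²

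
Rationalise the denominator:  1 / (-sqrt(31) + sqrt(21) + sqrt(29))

(-19*sqrt(31) + 23*sqrt(29) + 39*sqrt(21) + 2*sqrt(18879))/2075

Group as (sqrt(21) + sqrt(29)) - sqrt(31); multiply by (sqrt(21) + sqrt(29)) + sqrt(31), then rationalise the remaining surd.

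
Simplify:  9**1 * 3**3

3**5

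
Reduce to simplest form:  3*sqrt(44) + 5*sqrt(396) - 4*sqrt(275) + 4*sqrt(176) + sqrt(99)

35*sqrt(11)

3*sqrt(44) = 6*sqrt(11); 5*sqrt(396) = 30*sqrt(11); 4*sqrt(275) = 20*sqrt(11); 4*sqrt(176) = 16*sqrt(11); sqrt(99) = 3*sqrt(11)
Combine: (6 + 30 - 20 + 16 + 3)·sqrt(11) = 35*sqrt(11)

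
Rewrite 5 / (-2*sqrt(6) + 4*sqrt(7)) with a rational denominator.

(5*sqrt(6) + 10*sqrt(7))/44

Multiply numerator and denominator by 2*sqrt(6) + 4*sqrt(7).
Denominator becomes 88; numerator becomes 10*sqrt(6) + 20*sqrt(7).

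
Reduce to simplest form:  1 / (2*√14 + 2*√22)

(-√14 + √22)/16

Multiply numerator and denominator by -2*√22 + 2*√14.
Denominator becomes -32; numerator becomes -2*√22 + 2*√14.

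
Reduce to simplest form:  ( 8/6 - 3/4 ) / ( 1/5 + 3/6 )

Numerator: 8/6 - 3/4 = 7/12
Denominator: 1/5 + 3/6 = 7/10
Divide: (7/12) · (10/7) = 5/6

5/6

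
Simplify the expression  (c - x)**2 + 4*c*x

(c + x)**2

Expanding gives c**2 + 2*c*x + x**2, a perfect square.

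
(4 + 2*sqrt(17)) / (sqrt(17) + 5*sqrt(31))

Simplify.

Multiply numerator and denominator by -5*sqrt(31) + sqrt(17).
Denominator becomes -758; numerator becomes -10*sqrt(527) - 20*sqrt(31) + 4*sqrt(17) + 34.

(-17 - 2*sqrt(17) + 10*sqrt(31) + 5*sqrt(527))/379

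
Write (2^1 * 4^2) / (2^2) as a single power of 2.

2^3

2^1 = 2^1; 4^2 = 2^4; 2^2 = 2^2
Combine exponents: 2^3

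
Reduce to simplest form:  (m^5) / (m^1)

Quotient: m^4

m^4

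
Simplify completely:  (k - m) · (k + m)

Telescope via difference of squares: (k+m)(k-m) = k² - m².

k² - m²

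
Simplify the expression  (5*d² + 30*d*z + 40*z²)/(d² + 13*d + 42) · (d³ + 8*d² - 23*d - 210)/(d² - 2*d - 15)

Factor: 5*d² + 30*d*z + 40*z² = 5·(d + 4*z)·(d + 2*z);  d² + 13*d + 42 = (d + 7)·(d + 6);  d³ + 8*d² - 23*d - 210 = (d + 6)·(d + 7)·(d - 5);  d² - 2*d - 15 = (d - 5)·(d + 3)
Cancel the common factors (d + 7), (d + 6), (d - 5).

(5*d² + 30*d*z + 40*z²)/(d + 3)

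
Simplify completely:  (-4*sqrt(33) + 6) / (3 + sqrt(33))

(-25 + 3*sqrt(33))/4

Multiply numerator and denominator by -sqrt(33) + 3.
Denominator becomes -24; numerator becomes -18*sqrt(33) + 150.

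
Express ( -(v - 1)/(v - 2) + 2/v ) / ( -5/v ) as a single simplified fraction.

Numerator: -(v - 1)/(v - 2) + 2/v = (-v^2 + 3*v - 4)/(v^2 - 2*v)
Denominator: -5/v = -5/v
Divide: ((-v^2 + 3*v - 4)/(v^2 - 2*v)) · (-v/5) = (v^2 - 3*v + 4)/(5*v - 10)

(v^2 - 3*v + 4)/(5*v - 10)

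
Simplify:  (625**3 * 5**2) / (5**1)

625**3 = 5**12; 5**2 = 5**2; 5**1 = 5**1
Combine exponents: 5**13

5**13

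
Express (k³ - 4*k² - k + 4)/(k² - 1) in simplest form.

k - 4

Factor: k³ - 4*k² - k + 4 = (k + 1)·(k - 4)·(k - 1);  k² - 1 = (k + 1)·(k - 1)
Cancel the common factors (k - 1), (k + 1).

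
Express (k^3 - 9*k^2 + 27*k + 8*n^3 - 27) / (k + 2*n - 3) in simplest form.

k^2 - 2*k*n - 6*k + 4*n^2 + 6*n + 9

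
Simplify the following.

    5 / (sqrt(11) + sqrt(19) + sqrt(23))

(-10*sqrt(4807) + 35*sqrt(23) + 75*sqrt(19) + 155*sqrt(11))/787

Group as (sqrt(11) + sqrt(23)) + sqrt(19); multiply by (sqrt(11) + sqrt(23)) - sqrt(19), then rationalise the remaining surd.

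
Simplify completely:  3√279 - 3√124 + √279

6*√31

3√279 = 9*√31; 3√124 = 6*√31; √279 = 3*√31
Combine: (9 - 6 + 3)·√31 = 6*√31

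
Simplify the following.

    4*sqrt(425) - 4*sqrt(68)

4*sqrt(425) = 20*sqrt(17); 4*sqrt(68) = 8*sqrt(17)
Combine: (20 - 8)·sqrt(17) = 12*sqrt(17)

12*sqrt(17)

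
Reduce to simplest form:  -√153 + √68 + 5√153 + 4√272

√153 = 3*√17; √68 = 2*√17; 5√153 = 15*√17; 4√272 = 16*√17
Combine: (-3 + 2 + 15 + 16)·√17 = 30*√17

30*√17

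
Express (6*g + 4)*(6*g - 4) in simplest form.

(6*g)**2 - (4)**2 = 36*g**2 - 16.

36*g**2 - 16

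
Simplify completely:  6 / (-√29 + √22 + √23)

(-24*√29 + 42*√23 + 45*√22 + 3*√14674)/442

Group as (√22 + √23) - √29; multiply by (√22 + √23) + √29, then rationalise the remaining surd.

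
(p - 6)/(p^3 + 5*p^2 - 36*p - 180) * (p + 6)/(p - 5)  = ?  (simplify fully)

1/(p^2 - 25)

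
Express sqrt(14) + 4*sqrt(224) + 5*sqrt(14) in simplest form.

22*sqrt(14)

sqrt(14) = sqrt(14); 4*sqrt(224) = 16*sqrt(14); 5*sqrt(14) = 5*sqrt(14)
Combine: (1 + 16 + 5)·sqrt(14) = 22*sqrt(14)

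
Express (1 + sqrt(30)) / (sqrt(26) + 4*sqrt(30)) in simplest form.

Multiply numerator and denominator by -sqrt(26) + 4*sqrt(30).
Denominator becomes 454; numerator becomes -2*sqrt(195) - sqrt(26) + 4*sqrt(30) + 120.

(-2*sqrt(195) - sqrt(26) + 4*sqrt(30) + 120)/454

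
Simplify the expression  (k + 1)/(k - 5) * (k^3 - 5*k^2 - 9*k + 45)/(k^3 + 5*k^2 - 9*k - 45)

(k + 1)/(k + 5)

Factor: k^3 - 5*k^2 - 9*k + 45 = (k - 5)*(k - 3)*(k + 3);  k^3 + 5*k^2 - 9*k - 45 = (k - 3)*(k + 3)*(k + 5)
Cancel the common factors (k - 5), (k - 3), (k + 3).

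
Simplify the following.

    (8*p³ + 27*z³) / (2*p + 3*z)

4*p² - 6*p*z + 9*z²

Apply the sum-of-cubes factorisation and cancel (2*p + 3*z).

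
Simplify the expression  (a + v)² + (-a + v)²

2*a² + 2*v²

Write as f(v,a) + f(v,-a) and expand.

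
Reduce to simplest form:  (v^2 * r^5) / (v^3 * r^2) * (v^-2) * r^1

Quotient: (v^-1) * r^3
Multiply by (v^-2) * r^1: add exponents.

r^4/v^3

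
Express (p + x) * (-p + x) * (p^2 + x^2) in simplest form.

(x+p)(x-p) = -p^2 + x^2; continue pairing.

-p^4 + x^4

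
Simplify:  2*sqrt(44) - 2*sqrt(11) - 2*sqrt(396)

2*sqrt(44) = 4*sqrt(11); 2*sqrt(11) = 2*sqrt(11); 2*sqrt(396) = 12*sqrt(11)
Combine: (4 - 2 - 12)·sqrt(11) = -10*sqrt(11)

-10*sqrt(11)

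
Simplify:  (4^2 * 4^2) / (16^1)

4^2 = 2^4; 4^2 = 2^4; 16^1 = 2^4
Combine exponents: 2^4

2^4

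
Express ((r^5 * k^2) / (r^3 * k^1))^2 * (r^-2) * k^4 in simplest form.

k^6*r^2

Inside the bracket: r^2 * k^1
Raise to the power 2: r^4 * k^2
Multiply by (r^-2) * k^4: add exponents.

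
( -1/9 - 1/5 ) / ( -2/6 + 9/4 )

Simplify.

Numerator: -1/9 - 1/5 = -14/45
Denominator: -2/6 + 9/4 = 23/12
Divide: (-14/45) · (12/23) = -56/345

-56/345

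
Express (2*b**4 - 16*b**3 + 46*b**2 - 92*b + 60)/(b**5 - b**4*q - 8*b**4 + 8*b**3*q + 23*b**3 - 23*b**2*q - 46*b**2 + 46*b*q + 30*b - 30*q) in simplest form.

-2/(-b + q)

Factor: 2*b**4 - 16*b**3 + 46*b**2 - 92*b + 60 = 2*(b - 5)*(b**2 - 2*b + 6)*(b - 1);  b**5 - b**4*q - 8*b**4 + 8*b**3*q + 23*b**3 - 23*b**2*q - 46*b**2 + 46*b*q + 30*b - 30*q = (b - 1)*(b**2 - 2*b + 6)*(b - 5)*(b - q)
Cancel the common factors (b**2 - 2*b + 6), (b - 1), (b - 5).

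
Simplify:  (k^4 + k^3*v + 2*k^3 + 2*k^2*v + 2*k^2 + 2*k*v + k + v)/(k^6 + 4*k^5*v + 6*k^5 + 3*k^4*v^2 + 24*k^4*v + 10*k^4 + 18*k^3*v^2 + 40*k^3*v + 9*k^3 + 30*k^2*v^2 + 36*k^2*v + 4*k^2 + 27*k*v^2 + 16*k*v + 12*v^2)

1/(k^2 + 3*k*v + 4*k + 12*v)

Factor: k^4 + k^3*v + 2*k^3 + 2*k^2*v + 2*k^2 + 2*k*v + k + v = (k + 1)*(k + v)*(k^2 + k + 1);  k^6 + 4*k^5*v + 6*k^5 + 3*k^4*v^2 + 24*k^4*v + 10*k^4 + 18*k^3*v^2 + 40*k^3*v + 9*k^3 + 30*k^2*v^2 + 36*k^2*v + 4*k^2 + 27*k*v^2 + 16*k*v + 12*v^2 = (k^2 + k + 1)*(k + 4)*(k + 1)*(k + 3*v)*(k + v)
Cancel the common factors (k^2 + k + 1), (k + 1), (k + v).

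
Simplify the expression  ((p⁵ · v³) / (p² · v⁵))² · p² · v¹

Inside the bracket: p³ · (v^-2)
Raise to the power 2: p⁶ · (v^-4)
Multiply by p² · v¹: add exponents.

p⁸/v³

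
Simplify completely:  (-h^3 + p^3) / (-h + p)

p^3 - h^3 = (-h + p)(h^2 + h*p + p^2).

h^2 + h*p + p^2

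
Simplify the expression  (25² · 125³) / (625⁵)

25² = 5^4; 125³ = 5^9; 625⁵ = 5^20
Combine exponents: 5^(-7)

5^(-7)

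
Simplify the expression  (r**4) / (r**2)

r**2

Quotient: r**2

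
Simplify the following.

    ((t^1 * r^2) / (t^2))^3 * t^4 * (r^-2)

Inside the bracket: (t^-1) * r^2
Raise to the power 3: (t^-3) * r^6
Multiply by t^4 * (r^-2): add exponents.

r^4*t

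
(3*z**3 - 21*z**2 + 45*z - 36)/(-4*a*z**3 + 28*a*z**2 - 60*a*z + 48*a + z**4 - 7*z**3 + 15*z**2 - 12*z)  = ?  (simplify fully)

3/(-4*a + z)

Factor: 3*z**3 - 21*z**2 + 45*z - 36 = 3*(z**2 - 3*z + 3)*(z - 4);  -4*a*z**3 + 28*a*z**2 - 60*a*z + 48*a + z**4 - 7*z**3 + 15*z**2 - 12*z = (z**2 - 3*z + 3)*(-4*a + z)*(z - 4)
Cancel the common factors (z**2 - 3*z + 3), (z - 4).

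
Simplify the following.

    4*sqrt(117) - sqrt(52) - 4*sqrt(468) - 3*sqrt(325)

4*sqrt(117) = 12*sqrt(13); sqrt(52) = 2*sqrt(13); 4*sqrt(468) = 24*sqrt(13); 3*sqrt(325) = 15*sqrt(13)
Combine: (12 - 2 - 24 - 15)·sqrt(13) = -29*sqrt(13)

-29*sqrt(13)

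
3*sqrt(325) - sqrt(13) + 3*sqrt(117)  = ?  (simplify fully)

23*sqrt(13)

3*sqrt(325) = 15*sqrt(13); sqrt(13) = sqrt(13); 3*sqrt(117) = 9*sqrt(13)
Combine: (15 - 1 + 9)·sqrt(13) = 23*sqrt(13)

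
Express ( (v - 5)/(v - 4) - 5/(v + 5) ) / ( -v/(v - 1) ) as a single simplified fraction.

Numerator: (v - 5)/(v - 4) - 5/(v + 5) = (v^2 - 5*v - 5)/(v^2 + v - 20)
Denominator: -v/(v - 1) = -v/(v - 1)
Divide: ((v^2 - 5*v - 5)/(v^2 + v - 20)) · (-(v - 1)/v) = (-v^3 + 6*v^2 - 5)/(v^3 + v^2 - 20*v)

(-v^3 + 6*v^2 - 5)/(v^3 + v^2 - 20*v)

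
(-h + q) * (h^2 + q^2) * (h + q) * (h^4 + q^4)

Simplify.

-h^8 + q^8

Telescope via difference of squares: (q+h)(q-h) = -h^2 + q^2, then repeat with the next factor.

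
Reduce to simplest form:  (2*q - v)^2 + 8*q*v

(2*q + v)^2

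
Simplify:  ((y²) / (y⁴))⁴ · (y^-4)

y^(-12)

Inside the bracket: (y^-2)
Raise to the power 4: (y^-8)
Multiply by (y^-4): add exponents.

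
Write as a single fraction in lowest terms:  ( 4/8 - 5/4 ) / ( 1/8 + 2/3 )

Numerator: 4/8 - 5/4 = -3/4
Denominator: 1/8 + 2/3 = 19/24
Divide: (-3/4) · (24/19) = -18/19

-18/19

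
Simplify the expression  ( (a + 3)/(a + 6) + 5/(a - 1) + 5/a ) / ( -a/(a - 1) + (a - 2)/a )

(-a**3 - 12*a**2 - 52*a + 30)/(3*a**2 + 16*a - 12)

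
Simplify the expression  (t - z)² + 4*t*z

After expansion: t² + 2*t*z + z² — a perfect-square trinomial.

(t + z)²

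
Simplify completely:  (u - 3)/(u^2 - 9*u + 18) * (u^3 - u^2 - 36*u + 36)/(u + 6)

u - 1

Factor: u^2 - 9*u + 18 = (u - 6)*(u - 3);  u^3 - u^2 - 36*u + 36 = (u - 1)*(u - 6)*(u + 6)
Cancel the common factors (u - 3), (u - 6), (u + 6).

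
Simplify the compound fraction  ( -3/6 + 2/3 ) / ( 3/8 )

Numerator: -3/6 + 2/3 = 1/6
Denominator: 3/8 = 3/8
Divide: (1/6) · (8/3) = 4/9

4/9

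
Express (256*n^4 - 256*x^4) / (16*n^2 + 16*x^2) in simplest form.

Difference of fourth powers: factor out (16*n^2 + 16*x^2).

16*n^2 - 16*x^2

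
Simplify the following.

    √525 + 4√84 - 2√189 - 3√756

-11*√21

√525 = 5*√21; 4√84 = 8*√21; 2√189 = 6*√21; 3√756 = 18*√21
Combine: (5 + 8 - 6 - 18)·√21 = -11*√21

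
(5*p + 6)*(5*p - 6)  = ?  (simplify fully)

25*p^2 - 36

Product of conjugates: (P+Q)(P-Q) = P^2 - Q^2.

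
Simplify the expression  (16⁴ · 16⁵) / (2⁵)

16⁴ = 2^16; 16⁵ = 2^20; 2⁵ = 2^5
Combine exponents: 2^31

2^31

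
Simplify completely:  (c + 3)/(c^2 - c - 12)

1/(c - 4)

Factor: c^2 - c - 12 = (c - 4)*(c + 3)
Cancel the common factor (c + 3).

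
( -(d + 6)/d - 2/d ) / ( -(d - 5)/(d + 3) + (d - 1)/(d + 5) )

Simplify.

(-d³ - 16*d² - 79*d - 120)/(2*d² + 22*d)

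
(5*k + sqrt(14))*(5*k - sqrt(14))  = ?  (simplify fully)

Product of conjugates: (P+Q)(P-Q) = P^2 - Q^2.

25*k^2 - 14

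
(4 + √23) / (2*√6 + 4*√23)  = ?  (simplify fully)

Multiply numerator and denominator by -2*√6 + 4*√23.
Denominator becomes 344; numerator becomes -2*√138 - 8*√6 + 16*√23 + 92.

(-√138 - 4*√6 + 8*√23 + 46)/172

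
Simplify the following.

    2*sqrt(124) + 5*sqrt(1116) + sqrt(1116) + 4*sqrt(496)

56*sqrt(31)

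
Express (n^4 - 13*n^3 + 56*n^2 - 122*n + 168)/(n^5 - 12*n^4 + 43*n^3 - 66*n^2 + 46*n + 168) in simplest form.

1/(n + 1)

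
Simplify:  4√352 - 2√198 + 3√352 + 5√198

4√352 = 16*√22; 2√198 = 6*√22; 3√352 = 12*√22; 5√198 = 15*√22
Combine: (16 - 6 + 12 + 15)·√22 = 37*√22

37*√22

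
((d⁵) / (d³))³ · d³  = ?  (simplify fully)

Inside the bracket: d²
Raise to the power 3: d⁶
Multiply by d³: add exponents.

d⁹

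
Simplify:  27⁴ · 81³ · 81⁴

27⁴ = 3^12; 81³ = 3^12; 81⁴ = 3^16
Combine exponents: 3^40

3^40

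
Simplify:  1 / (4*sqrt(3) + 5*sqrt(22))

Multiply numerator and denominator by -5*sqrt(22) + 4*sqrt(3).
Denominator becomes -502; numerator becomes -5*sqrt(22) + 4*sqrt(3).

(-4*sqrt(3) + 5*sqrt(22))/502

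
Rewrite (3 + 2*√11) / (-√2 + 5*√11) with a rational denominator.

(3*√2 + 2*√22 + 15*√11 + 110)/273

Multiply numerator and denominator by √2 + 5*√11.
Denominator becomes 273; numerator becomes 3*√2 + 2*√22 + 15*√11 + 110.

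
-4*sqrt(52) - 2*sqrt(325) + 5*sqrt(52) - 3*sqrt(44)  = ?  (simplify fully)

-8*sqrt(13) - 6*sqrt(11)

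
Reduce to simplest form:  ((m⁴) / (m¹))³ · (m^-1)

m⁸

Inside the bracket: m³
Raise to the power 3: m⁹
Multiply by (m^-1): add exponents.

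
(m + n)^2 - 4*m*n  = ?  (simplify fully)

After expansion: m^2 - 2*m*n + n^2 — a perfect-square trinomial.

(m - n)^2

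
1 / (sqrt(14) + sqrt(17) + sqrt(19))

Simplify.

(-sqrt(4522) + 6*sqrt(19) + 8*sqrt(17) + 11*sqrt(14))/404

Group as (sqrt(14) + sqrt(17)) + sqrt(19); multiply by (sqrt(14) + sqrt(17)) - sqrt(19), then rationalise the remaining surd.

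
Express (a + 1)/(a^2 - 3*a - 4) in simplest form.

Factor: a^2 - 3*a - 4 = (a + 1)*(a - 4)
Cancel the common factor (a + 1).

1/(a - 4)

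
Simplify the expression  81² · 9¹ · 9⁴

81² = 3^8; 9¹ = 3^2; 9⁴ = 3^8
Combine exponents: 3^18

3^18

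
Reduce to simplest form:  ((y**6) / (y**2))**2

y**8

Inside the bracket: y**4
Raise to the power 2: y**8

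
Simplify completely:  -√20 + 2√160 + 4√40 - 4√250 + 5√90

√20 = 2*√5; 2√160 = 8*√10; 4√40 = 8*√10; 4√250 = 20*√10; 5√90 = 15*√10

-2*√5 + 11*√10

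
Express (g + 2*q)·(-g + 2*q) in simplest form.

-g² + 4*q²

Difference of squares with P = 2*q, Q = g.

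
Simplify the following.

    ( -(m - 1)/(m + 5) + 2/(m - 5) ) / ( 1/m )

(-m³ + 8*m² + 5*m)/(m² - 25)

Numerator: -(m - 1)/(m + 5) + 2/(m - 5) = (-m² + 8*m + 5)/(m² - 25)
Denominator: 1/m = 1/m
Divide: ((-m² + 8*m + 5)/(m² - 25)) · (m) = (-m³ + 8*m² + 5*m)/(m² - 25)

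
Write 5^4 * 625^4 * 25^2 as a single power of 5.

5^4 = 5^4; 625^4 = 5^16; 25^2 = 5^4
Combine exponents: 5^24

5^24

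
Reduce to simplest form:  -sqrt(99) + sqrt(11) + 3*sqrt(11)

sqrt(11)

sqrt(99) = 3*sqrt(11); sqrt(11) = sqrt(11); 3*sqrt(11) = 3*sqrt(11)
Combine: (-3 + 1 + 3)·sqrt(11) = sqrt(11)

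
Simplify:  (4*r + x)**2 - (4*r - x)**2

16*r*x

Binomially expand both and collect terms in (4*r), x.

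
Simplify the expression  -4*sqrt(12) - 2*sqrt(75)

-18*sqrt(3)

4*sqrt(12) = 8*sqrt(3); 2*sqrt(75) = 10*sqrt(3)
Combine: (-8 - 10)·sqrt(3) = -18*sqrt(3)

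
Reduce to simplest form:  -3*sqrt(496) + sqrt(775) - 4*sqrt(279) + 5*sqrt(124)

-9*sqrt(31)

3*sqrt(496) = 12*sqrt(31); sqrt(775) = 5*sqrt(31); 4*sqrt(279) = 12*sqrt(31); 5*sqrt(124) = 10*sqrt(31)
Combine: (-12 + 5 - 12 + 10)·sqrt(31) = -9*sqrt(31)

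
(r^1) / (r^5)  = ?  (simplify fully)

Quotient: (r^-4)

r^(-4)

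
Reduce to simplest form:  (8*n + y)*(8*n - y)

Product of conjugates: (P+Q)(P-Q) = P**2 - Q**2.

64*n**2 - y**2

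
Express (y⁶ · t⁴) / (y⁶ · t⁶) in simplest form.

t^(-2)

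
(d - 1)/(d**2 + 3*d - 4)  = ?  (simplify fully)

Factor: d**2 + 3*d - 4 = (d + 4)*(d - 1)
Cancel the common factor (d - 1).

1/(d + 4)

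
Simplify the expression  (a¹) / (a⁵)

a^(-4)

Quotient: (a^-4)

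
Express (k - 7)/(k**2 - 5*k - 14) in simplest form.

1/(k + 2)

Factor: k**2 - 5*k - 14 = (k - 7)*(k + 2)
Cancel the common factor (k - 7).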